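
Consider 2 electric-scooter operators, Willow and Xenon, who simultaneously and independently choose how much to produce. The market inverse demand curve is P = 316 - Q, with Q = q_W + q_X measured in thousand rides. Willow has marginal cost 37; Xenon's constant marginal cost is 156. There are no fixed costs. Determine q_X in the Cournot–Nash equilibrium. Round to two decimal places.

Willow's profit: π_W = (316 - Q)q_W - (37q_W). Setting ∂π_W/∂q_W = 0: 279 - 2q_W - (q_X) = 0.
Xenon's profit: π_X = (316 - Q)q_X - (156q_X). Setting ∂π_X/∂q_X = 0: 160 - 2q_X - (q_W) = 0.
Rearranging gives the reaction functions q_W = (279 - q_X)/2 and q_X = (160 - q_W)/2.
Substituting one into the other gives q_W = 398/3 and q_X = 41/3.

13.67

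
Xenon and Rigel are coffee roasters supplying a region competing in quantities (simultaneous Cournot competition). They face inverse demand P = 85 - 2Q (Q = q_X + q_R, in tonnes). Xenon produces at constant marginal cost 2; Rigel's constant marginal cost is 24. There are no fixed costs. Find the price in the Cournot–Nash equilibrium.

37

Xenon's profit: π_X = (85 - 2Q)q_X - (2q_X). Setting ∂π_X/∂q_X = 0: 83 - 4q_X - 2(q_R) = 0.
Rigel's first-order condition: 61 - 4q_R - 2(q_X) = 0.
Rearranging gives the reaction functions q_X = (83 - 2q_R)/4 and q_R = (61 - 2q_X)/4.
Substituting one into the other gives q_X = 35/2 and q_R = 13/2.
Total output Q = 24, so price P = 85 - 2·24 = 37.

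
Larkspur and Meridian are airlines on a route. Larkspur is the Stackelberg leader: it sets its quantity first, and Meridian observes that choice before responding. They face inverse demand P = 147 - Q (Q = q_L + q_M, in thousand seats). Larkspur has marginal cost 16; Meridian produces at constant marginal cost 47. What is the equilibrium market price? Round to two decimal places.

56.50

The follower Meridian best-responds to any q_L: π_M = (147 - Q)q_M - 47q_M.
Setting the follower's marginal profit to zero, 100 - q_L - 2q_M = 0, i.e. q_M = (100 - q_L)/2.
The leader anticipates this reaction. Substituting into P = 147 - Q gives P = 97 - (1/2)q_L, so π_L = (97 - (1/2)q_L)q_L - 16q_L.
Maximising: ∂π_L/∂q_L = 81 - q_L = 0, giving q_L = 81.
Then q_M = (100 - 81)/2 = 19/2.
Total output Q = 181/2, so price P = 147 - 181/2 = 113/2.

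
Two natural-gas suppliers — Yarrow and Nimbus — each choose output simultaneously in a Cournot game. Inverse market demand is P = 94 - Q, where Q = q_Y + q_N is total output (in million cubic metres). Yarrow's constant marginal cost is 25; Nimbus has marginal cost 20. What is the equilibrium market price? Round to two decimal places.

46.33

Yarrow's profit: π_Y = (94 - Q)q_Y - (25q_Y). Setting ∂π_Y/∂q_Y = 0: 69 - 2q_Y - (q_N) = 0.
Nimbus's profit: π_N = (94 - Q)q_N - (20q_N). Setting ∂π_N/∂q_N = 0: 74 - 2q_N - (q_Y) = 0.
So q_Y = (69 - q_N)/2 and q_N = (74 - q_Y)/2.
Solving the pair: q_Y = 64/3, q_N = 79/3.
Total output Q = 143/3, so price P = 94 - 143/3 = 139/3.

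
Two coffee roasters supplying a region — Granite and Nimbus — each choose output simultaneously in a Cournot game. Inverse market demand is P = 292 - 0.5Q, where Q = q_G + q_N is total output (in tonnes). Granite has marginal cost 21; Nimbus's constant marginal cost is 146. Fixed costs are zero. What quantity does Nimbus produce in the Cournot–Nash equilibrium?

14

Granite's profit: π_G = (292 - 0.5Q)q_G - (21q_G). Setting ∂π_G/∂q_G = 0: 271 - q_G - (1/2)(q_N) = 0.
Nimbus's first-order condition: 146 - q_N - (1/2)(q_G) = 0.
So q_G = (271 - (1/2)q_N) and q_N = (146 - (1/2)q_G).
Substituting one into the other gives q_G = 264 and q_N = 14.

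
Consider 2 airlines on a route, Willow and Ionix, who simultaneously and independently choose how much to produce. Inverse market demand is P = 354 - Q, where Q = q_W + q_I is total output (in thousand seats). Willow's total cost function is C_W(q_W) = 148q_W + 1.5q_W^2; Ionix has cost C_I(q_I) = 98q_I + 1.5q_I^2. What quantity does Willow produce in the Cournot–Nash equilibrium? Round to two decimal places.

32.25

Willow's profit: π_W = (354 - Q)q_W - (148q_W + (3/2)q_W²). Setting ∂π_W/∂q_W = 0: 206 - 5q_W - (q_I) = 0.
Ionix's profit: π_I = (354 - Q)q_I - (98q_I + (3/2)q_I²). Setting ∂π_I/∂q_I = 0: 256 - 5q_I - (q_W) = 0.
Rearranging gives the reaction functions q_W = (206 - q_I)/5 and q_I = (256 - q_W)/5.
Solving the pair: q_W = 129/4, q_I = 179/4.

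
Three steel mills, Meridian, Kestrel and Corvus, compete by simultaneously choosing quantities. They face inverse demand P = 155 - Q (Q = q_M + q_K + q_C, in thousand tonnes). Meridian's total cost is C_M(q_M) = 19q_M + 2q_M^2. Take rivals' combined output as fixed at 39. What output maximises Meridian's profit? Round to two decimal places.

16.17

With rivals' combined output fixed at 39, Meridian's profit is π_M = (155 - 39 - q_M)q_M - (19q_M + 2q_M²) = (116 - q_M)q_M - (19q_M + 2q_M²).
∂π_M/∂q_M = 97 - 6q_M = 0, so q_M = 97/6.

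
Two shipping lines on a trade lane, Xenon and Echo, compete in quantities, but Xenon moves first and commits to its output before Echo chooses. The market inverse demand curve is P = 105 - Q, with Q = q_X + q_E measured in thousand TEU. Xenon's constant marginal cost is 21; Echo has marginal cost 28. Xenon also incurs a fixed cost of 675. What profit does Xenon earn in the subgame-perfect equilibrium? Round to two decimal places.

360.13

Solve by backward induction. Given q_X, the follower Echo maximises π_E = (105 - q_X - q_E)q_E - 28q_E.
∂π_E/∂q_E = 77 - q_X - 2q_E = 0 gives the reaction function q_E = (77 - q_X)/2.
The leader anticipates this reaction. Substituting into P = 105 - Q gives P = 133/2 - (1/2)q_X, so π_X = (133/2 - (1/2)q_X)q_X - 21q_X.
Leader FOC: 91/2 - q_X = 0, so q_X = 91/2.
Then q_E = (77 - 91/2)/2 = 63/4.
Price P = 105 - 245/4 = 175/4.
Xenon's profit: (175/4 - 21)·(91/2) - 675 = 360.1250.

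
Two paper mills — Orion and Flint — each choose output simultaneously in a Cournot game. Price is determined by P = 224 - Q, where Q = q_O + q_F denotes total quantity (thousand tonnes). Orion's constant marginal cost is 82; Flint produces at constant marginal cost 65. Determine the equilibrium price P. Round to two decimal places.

Orion's profit: π_O = (224 - Q)q_O - (82q_O). Setting ∂π_O/∂q_O = 0: 142 - 2q_O - (q_F) = 0.
Flint's first-order condition: 159 - 2q_F - (q_O) = 0.
Rearranging gives the reaction functions q_O = (142 - q_F)/2 and q_F = (159 - q_O)/2.
Substituting one into the other gives q_O = 125/3 and q_F = 176/3.
Total output Q = 301/3, so price P = 224 - 301/3 = 371/3.

123.67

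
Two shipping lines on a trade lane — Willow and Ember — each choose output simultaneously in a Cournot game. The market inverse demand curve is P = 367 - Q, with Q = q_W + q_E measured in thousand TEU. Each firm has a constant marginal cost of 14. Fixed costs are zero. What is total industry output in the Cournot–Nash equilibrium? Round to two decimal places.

235.33

Each firm earns π_i = (367 - Q)q_i - 14q_i.
First-order condition (treating rivals' output as given): 353 - 2q_i - q_j = 0.
By symmetry each firm produces the same amount; substituting q_j = q_i yields q_i = 353/3.
Total output Q = 353/3 + 353/3 = 706/3.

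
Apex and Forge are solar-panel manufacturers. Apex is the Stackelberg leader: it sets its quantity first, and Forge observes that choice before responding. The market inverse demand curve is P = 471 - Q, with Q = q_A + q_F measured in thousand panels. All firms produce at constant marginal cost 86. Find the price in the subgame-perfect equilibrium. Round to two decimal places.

182.25

Solve by backward induction. Given q_A, the follower Forge maximises π_F = (471 - q_A - q_F)q_F - 86q_F.
Follower FOC: 385 - q_A - 2q_F = 0, so q_F(q_A) = (385 - q_A)/2.
Apex substitutes q_F(q_A) into its own profit: π_A = q_A(471 - q_A - (385 - q_A)/2) - 86q_A = (557/2 - (1/2)q_A)q_A - 86q_A.
Leader FOC: 385/2 - q_A = 0, so q_A = 385/2.
Then q_F = (385 - 385/2)/2 = 385/4.
Total output Q = 1155/4, so price P = 471 - 1155/4 = 729/4.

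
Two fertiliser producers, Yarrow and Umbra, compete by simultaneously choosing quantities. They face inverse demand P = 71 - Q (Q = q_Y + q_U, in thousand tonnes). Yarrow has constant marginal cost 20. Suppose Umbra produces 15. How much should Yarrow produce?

With the rival's output fixed at 15, Yarrow's profit is π_Y = (71 - 15 - q_Y)q_Y - (20q_Y) = (56 - q_Y)q_Y - (20q_Y).
∂π_Y/∂q_Y = 36 - 2q_Y = 0, so q_Y = 18.

18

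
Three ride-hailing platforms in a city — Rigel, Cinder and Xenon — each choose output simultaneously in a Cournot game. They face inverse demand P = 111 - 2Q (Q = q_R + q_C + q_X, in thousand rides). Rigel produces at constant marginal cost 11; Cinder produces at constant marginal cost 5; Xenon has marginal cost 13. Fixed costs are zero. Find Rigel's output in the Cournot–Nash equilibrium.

12

Rigel's profit: π_R = (111 - 2Q)q_R - (11q_R). Setting ∂π_R/∂q_R = 0: 100 - 4q_R - 2(q_C + q_X) = 0.
Cinder's first-order condition: 106 - 4q_C - 2(q_R + q_X) = 0.
Xenon's first-order condition: 98 - 4q_X - 2(q_R + q_C) = 0.
Summing all 3 equations gives 304 − 8Q = 0, hence Q = 38.
Back-substituting: q_R = (100 − 76)/2 = 12, q_C = (106 − 76)/2 = 15, q_X = (98 − 76)/2 = 11.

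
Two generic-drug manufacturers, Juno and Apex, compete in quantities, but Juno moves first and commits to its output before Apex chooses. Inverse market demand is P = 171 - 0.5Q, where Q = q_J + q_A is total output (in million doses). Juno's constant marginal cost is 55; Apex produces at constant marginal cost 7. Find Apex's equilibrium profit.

Solve by backward induction. Given q_J, the follower Apex maximises π_A = (171 - (1/2)q_J - (1/2)q_A)q_A - 7q_A.
Follower FOC: 164 - (1/2)q_J - q_A = 0, so q_A(q_J) = (164 - (1/2)q_J).
Juno substitutes q_A(q_J) into its own profit: π_J = q_J(171 - (1/2)q_J - (164 - (1/2)q_J)/2) - 55q_J = (89 - (1/4)q_J)q_J - 55q_J.
The leader's first-order condition 34 - (1/2)q_J = 0 yields q_J = 68.
Then q_A = (164 - (1/2)·68) = 130.
Price P = 171 - (1/2)·198 = 72.
Apex's profit: (72 - 7)·130 = 8450.

8450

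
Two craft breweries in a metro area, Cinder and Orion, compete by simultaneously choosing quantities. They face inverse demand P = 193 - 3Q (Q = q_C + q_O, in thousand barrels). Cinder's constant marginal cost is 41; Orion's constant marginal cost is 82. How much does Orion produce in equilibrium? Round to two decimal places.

Cinder's profit: π_C = (193 - 3Q)q_C - (41q_C). Setting ∂π_C/∂q_C = 0: 152 - 6q_C - 3(q_O) = 0.
Orion's profit: π_O = (193 - 3Q)q_O - (82q_O). Setting ∂π_O/∂q_O = 0: 111 - 6q_O - 3(q_C) = 0.
Best responses: q_C = (152 - 3q_O)/6, q_O = (111 - 3q_C)/6.
Solving the pair: q_C = 193/9, q_O = 70/9.

7.78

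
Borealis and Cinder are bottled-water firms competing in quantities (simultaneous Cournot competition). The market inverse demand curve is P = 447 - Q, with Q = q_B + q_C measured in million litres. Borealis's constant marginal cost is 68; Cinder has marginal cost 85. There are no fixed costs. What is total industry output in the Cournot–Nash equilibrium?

247

Borealis's profit: π_B = (447 - Q)q_B - (68q_B). Setting ∂π_B/∂q_B = 0: 379 - 2q_B - (q_C) = 0.
Cinder's profit: π_C = (447 - Q)q_C - (85q_C). Setting ∂π_C/∂q_C = 0: 362 - 2q_C - (q_B) = 0.
Best responses: q_B = (379 - q_C)/2, q_C = (362 - q_B)/2.
Substituting one into the other gives q_B = 132 and q_C = 115.
Total output Q = 132 + 115 = 247.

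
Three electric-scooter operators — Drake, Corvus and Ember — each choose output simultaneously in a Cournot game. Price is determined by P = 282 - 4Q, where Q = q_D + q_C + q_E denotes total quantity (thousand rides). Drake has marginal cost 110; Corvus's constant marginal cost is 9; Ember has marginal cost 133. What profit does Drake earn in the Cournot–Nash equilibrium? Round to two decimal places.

Drake's profit: π_D = (282 - 4Q)q_D - (110q_D). Setting ∂π_D/∂q_D = 0: 172 - 8q_D - 4(q_C + q_E) = 0.
Corvus's first-order condition: 273 - 8q_C - 4(q_D + q_E) = 0.
Ember's profit: π_E = (282 - 4Q)q_E - (133q_E). Setting ∂π_E/∂q_E = 0: 149 - 8q_E - 4(q_D + q_C) = 0.
Adding the 3 first-order conditions: 594 − 16Q = 0, so Q = 297/8.
Back-substituting: q_D = (172 − 297/2)/4 = 47/8, q_C = (273 − 297/2)/4 = 249/8, q_E = (149 − 297/2)/4 = 1/8.
Price P = 282 - 4·(297/8) = 267/2.
Drake's profit: (267/2 - 110)·(47/8) = 138.0625.

138.06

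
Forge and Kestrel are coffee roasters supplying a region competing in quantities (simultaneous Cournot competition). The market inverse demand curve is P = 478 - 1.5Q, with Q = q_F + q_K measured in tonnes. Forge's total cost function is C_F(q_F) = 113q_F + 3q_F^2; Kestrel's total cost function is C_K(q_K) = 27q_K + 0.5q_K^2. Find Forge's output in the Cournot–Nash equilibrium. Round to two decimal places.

Forge's profit: π_F = (478 - 1.5Q)q_F - (113q_F + 3q_F²). Setting ∂π_F/∂q_F = 0: 365 - 9q_F - (3/2)(q_K) = 0.
Kestrel's profit: π_K = (478 - 1.5Q)q_K - (27q_K + (1/2)q_K²). Setting ∂π_K/∂q_K = 0: 451 - 4q_K - (3/2)(q_F) = 0.
So q_F = (365 - (3/2)q_K)/9 and q_K = (451 - (3/2)q_F)/4.
Substituting one into the other gives q_F = 23.2148 and q_K = 104.0444.

23.21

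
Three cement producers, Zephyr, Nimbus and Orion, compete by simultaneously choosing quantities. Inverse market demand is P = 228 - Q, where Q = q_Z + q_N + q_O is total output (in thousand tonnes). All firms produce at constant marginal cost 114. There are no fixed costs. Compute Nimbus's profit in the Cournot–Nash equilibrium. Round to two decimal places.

812.25

Each firm earns π_i = (228 - Q)q_i - 114q_i.
Setting ∂π_i/∂q_i = 0 with rivals' quantities fixed: 114 - 2q_i - Σ_{j≠i} q_j = 0.
With identical firms every q_j equals q_i, so Σ_{j≠i} q_j = 2q_i and 114 = 4q_i, giving q_i = 57/2.
Price P = 228 - 171/2 = 285/2.
Nimbus's profit: (285/2 - 114)·(57/2) = 812.2500.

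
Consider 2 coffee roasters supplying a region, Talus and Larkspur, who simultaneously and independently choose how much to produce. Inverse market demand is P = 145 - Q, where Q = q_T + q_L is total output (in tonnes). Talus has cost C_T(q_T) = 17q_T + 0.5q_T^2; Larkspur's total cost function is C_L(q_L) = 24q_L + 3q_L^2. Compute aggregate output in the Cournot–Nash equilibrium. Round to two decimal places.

Talus's profit: π_T = (145 - Q)q_T - (17q_T + (1/2)q_T²). Setting ∂π_T/∂q_T = 0: 128 - 3q_T - (q_L) = 0.
Larkspur's profit: π_L = (145 - Q)q_L - (24q_L + 3q_L²). Setting ∂π_L/∂q_L = 0: 121 - 8q_L - (q_T) = 0.
Best responses: q_T = (128 - q_L)/3, q_L = (121 - q_T)/8.
Substituting one into the other gives q_T = 903/23 and q_L = 235/23.
Total output Q = 903/23 + 235/23 = 1138/23.

49.48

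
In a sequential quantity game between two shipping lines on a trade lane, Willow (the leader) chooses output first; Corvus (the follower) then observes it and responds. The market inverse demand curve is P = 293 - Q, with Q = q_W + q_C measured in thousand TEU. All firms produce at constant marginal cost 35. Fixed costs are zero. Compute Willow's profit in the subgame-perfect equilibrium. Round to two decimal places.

8320.50

Solve by backward induction. Given q_W, the follower Corvus maximises π_C = (293 - q_W - q_C)q_C - 35q_C.
Setting the follower's marginal profit to zero, 258 - q_W - 2q_C = 0, i.e. q_C = (258 - q_W)/2.
Willow substitutes q_C(q_W) into its own profit: π_W = q_W(293 - q_W - (258 - q_W)/2) - 35q_W = (164 - (1/2)q_W)q_W - 35q_W.
The leader's first-order condition 129 - q_W = 0 yields q_W = 129.
Then q_C = (258 - 129)/2 = 129/2.
Price P = 293 - 387/2 = 199/2.
Willow's profit: (199/2 - 35)·129 = 8320.5000.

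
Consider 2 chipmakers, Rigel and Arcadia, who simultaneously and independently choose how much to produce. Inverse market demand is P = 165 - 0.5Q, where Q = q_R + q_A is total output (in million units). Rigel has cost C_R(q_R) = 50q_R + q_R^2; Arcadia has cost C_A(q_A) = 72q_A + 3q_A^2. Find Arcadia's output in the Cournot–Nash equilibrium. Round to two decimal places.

Rigel's profit: π_R = (165 - 0.5Q)q_R - (50q_R + q_R²). Setting ∂π_R/∂q_R = 0: 115 - 3q_R - (1/2)(q_A) = 0.
Arcadia's profit: π_A = (165 - 0.5Q)q_A - (72q_A + 3q_A²). Setting ∂π_A/∂q_A = 0: 93 - 7q_A - (1/2)(q_R) = 0.
Rearranging gives the reaction functions q_R = (115 - (1/2)q_A)/3 and q_A = (93 - (1/2)q_R)/7.
Solving the pair: q_R = 36.5542, q_A = 886/83.

10.67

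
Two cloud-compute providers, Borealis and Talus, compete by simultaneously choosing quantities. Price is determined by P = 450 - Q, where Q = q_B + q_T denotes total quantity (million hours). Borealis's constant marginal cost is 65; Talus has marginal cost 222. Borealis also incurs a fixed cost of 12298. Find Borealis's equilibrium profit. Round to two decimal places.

20342.44

Borealis's profit: π_B = (450 - Q)q_B - (65q_B). Setting ∂π_B/∂q_B = 0: 385 - 2q_B - (q_T) = 0.
Talus's first-order condition: 228 - 2q_T - (q_B) = 0.
Best responses: q_B = (385 - q_T)/2, q_T = (228 - q_B)/2.
Solving the pair: q_B = 542/3, q_T = 71/3.
Price P = 450 - 613/3 = 737/3.
Borealis's profit: (737/3 - 65)·(542/3) - 12298 = 20342.4444.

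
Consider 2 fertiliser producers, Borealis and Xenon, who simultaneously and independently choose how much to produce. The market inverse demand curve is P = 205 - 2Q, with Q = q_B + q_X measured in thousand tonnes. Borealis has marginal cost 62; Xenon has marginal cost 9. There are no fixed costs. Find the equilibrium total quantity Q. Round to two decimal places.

Borealis's profit: π_B = (205 - 2Q)q_B - (62q_B). Setting ∂π_B/∂q_B = 0: 143 - 4q_B - 2(q_X) = 0.
Xenon's profit: π_X = (205 - 2Q)q_X - (9q_X). Setting ∂π_X/∂q_X = 0: 196 - 4q_X - 2(q_B) = 0.
Rearranging gives the reaction functions q_B = (143 - 2q_X)/4 and q_X = (196 - 2q_B)/4.
Solving the pair: q_B = 15, q_X = 83/2.
Total output Q = 15 + 83/2 = 113/2.

56.50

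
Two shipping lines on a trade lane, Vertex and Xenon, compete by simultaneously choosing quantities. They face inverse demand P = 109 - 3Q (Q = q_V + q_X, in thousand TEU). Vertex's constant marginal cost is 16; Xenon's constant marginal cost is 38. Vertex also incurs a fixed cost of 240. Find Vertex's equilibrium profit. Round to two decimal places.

249.81

Vertex's profit: π_V = (109 - 3Q)q_V - (16q_V). Setting ∂π_V/∂q_V = 0: 93 - 6q_V - 3(q_X) = 0.
Xenon's profit: π_X = (109 - 3Q)q_X - (38q_X). Setting ∂π_X/∂q_X = 0: 71 - 6q_X - 3(q_V) = 0.
Rearranging gives the reaction functions q_V = (93 - 3q_X)/6 and q_X = (71 - 3q_V)/6.
Solving the pair: q_V = 115/9, q_X = 49/9.
Price P = 109 - 3·(164/9) = 163/3.
Vertex's profit: (163/3 - 16)·(115/9) - 240 = 249.8148.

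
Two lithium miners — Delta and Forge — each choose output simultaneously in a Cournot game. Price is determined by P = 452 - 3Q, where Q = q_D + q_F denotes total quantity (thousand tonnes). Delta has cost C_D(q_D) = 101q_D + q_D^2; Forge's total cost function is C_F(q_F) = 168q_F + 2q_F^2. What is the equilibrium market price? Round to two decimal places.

288.18

Delta's profit: π_D = (452 - 3Q)q_D - (101q_D + q_D²). Setting ∂π_D/∂q_D = 0: 351 - 8q_D - 3(q_F) = 0.
Forge's profit: π_F = (452 - 3Q)q_F - (168q_F + 2q_F²). Setting ∂π_F/∂q_F = 0: 284 - 10q_F - 3(q_D) = 0.
So q_D = (351 - 3q_F)/8 and q_F = (284 - 3q_D)/10.
Solving the pair: q_D = 37.4366, q_F = 1219/71.
Total output Q = 54.6056, so price P = 452 - 3·54.6056 = 288.1831.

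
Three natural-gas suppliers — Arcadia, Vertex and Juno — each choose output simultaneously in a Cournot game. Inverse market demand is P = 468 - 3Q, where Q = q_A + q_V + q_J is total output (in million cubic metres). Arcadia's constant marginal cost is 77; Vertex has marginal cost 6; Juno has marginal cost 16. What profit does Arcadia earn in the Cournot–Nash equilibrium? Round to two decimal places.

1397.52

Arcadia's profit: π_A = (468 - 3Q)q_A - (77q_A). Setting ∂π_A/∂q_A = 0: 391 - 6q_A - 3(q_V + q_J) = 0.
Vertex's profit: π_V = (468 - 3Q)q_V - (6q_V). Setting ∂π_V/∂q_V = 0: 462 - 6q_V - 3(q_A + q_J) = 0.
Juno's first-order condition: 452 - 6q_J - 3(q_A + q_V) = 0.
Adding the 3 first-order conditions: 1305 − 12Q = 0, so Q = 435/4.
Back-substituting: q_A = (391 − 1305/4)/3 = 259/12, q_V = (462 − 1305/4)/3 = 181/4, q_J = (452 − 1305/4)/3 = 503/12.
Price P = 468 - 3·(435/4) = 567/4.
Arcadia's profit: (567/4 - 77)·(259/12) = 1397.5208.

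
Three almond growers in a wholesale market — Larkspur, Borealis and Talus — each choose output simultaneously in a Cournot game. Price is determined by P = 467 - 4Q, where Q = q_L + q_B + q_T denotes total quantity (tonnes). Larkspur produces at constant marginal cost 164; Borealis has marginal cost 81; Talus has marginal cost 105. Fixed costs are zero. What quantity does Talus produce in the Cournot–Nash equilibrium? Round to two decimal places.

Larkspur's profit: π_L = (467 - 4Q)q_L - (164q_L). Setting ∂π_L/∂q_L = 0: 303 - 8q_L - 4(q_B + q_T) = 0.
Borealis's profit: π_B = (467 - 4Q)q_B - (81q_B). Setting ∂π_B/∂q_B = 0: 386 - 8q_B - 4(q_L + q_T) = 0.
Talus's profit: π_T = (467 - 4Q)q_T - (105q_T). Setting ∂π_T/∂q_T = 0: 362 - 8q_T - 4(q_L + q_B) = 0.
Adding the 3 conditions: 1051 − 8Q − 8Q = 0, i.e. Q = 1051/16.
Back-substituting: q_L = (303 − 1051/4)/4 = 161/16, q_B = (386 − 1051/4)/4 = 493/16, q_T = (362 − 1051/4)/4 = 397/16.

24.81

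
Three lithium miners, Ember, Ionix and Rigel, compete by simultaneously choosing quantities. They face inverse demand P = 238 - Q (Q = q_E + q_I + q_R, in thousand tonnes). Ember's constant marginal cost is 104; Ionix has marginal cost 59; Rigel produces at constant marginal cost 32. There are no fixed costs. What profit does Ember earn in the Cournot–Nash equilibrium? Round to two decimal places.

Ember's profit: π_E = (238 - Q)q_E - (104q_E). Setting ∂π_E/∂q_E = 0: 134 - 2q_E - (q_I + q_R) = 0.
Ionix's profit: π_I = (238 - Q)q_I - (59q_I). Setting ∂π_I/∂q_I = 0: 179 - 2q_I - (q_E + q_R) = 0.
Rigel's first-order condition: 206 - 2q_R - (q_E + q_I) = 0.
Summing all 3 equations gives 519 − 4Q = 0, hence Q = 519/4.
Back-substituting: q_E = (134 − 519/4) = 17/4, q_I = (179 − 519/4) = 197/4, q_R = (206 − 519/4) = 305/4.
Price P = 238 - 519/4 = 433/4.
Ember's profit: (433/4 - 104)·(17/4) = 289/16.

18.06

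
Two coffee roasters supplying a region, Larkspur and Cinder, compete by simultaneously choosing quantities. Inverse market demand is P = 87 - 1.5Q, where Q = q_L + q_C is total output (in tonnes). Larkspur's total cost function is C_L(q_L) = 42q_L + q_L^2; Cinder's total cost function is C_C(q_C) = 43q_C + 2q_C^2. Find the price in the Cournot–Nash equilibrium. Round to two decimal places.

Larkspur's profit: π_L = (87 - 1.5Q)q_L - (42q_L + q_L²). Setting ∂π_L/∂q_L = 0: 45 - 5q_L - (3/2)(q_C) = 0.
Cinder's first-order condition: 44 - 7q_C - (3/2)(q_L) = 0.
Rearranging gives the reaction functions q_L = (45 - (3/2)q_C)/5 and q_C = (44 - (3/2)q_L)/7.
Substituting one into the other gives q_L = 996/131 and q_C = 610/131.
Total output Q = 1606/131, so price P = 87 - (3/2)·(1606/131) = 68.6107.

68.61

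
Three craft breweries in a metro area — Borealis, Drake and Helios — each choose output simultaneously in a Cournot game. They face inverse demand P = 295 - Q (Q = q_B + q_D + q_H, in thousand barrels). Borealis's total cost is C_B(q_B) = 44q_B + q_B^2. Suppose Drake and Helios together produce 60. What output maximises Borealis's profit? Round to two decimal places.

With rivals' combined output fixed at 60, Borealis's profit is π_B = (295 - 60 - q_B)q_B - (44q_B + q_B²) = (235 - q_B)q_B - (44q_B + q_B²).
∂π_B/∂q_B = 191 - 4q_B = 0, so q_B = 191/4.

47.75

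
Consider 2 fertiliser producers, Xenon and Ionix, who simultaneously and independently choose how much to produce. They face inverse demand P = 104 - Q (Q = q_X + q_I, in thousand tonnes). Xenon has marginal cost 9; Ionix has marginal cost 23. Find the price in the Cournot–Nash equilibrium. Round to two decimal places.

Xenon's profit: π_X = (104 - Q)q_X - (9q_X). Setting ∂π_X/∂q_X = 0: 95 - 2q_X - (q_I) = 0.
Ionix's profit: π_I = (104 - Q)q_I - (23q_I). Setting ∂π_I/∂q_I = 0: 81 - 2q_I - (q_X) = 0.
So q_X = (95 - q_I)/2 and q_I = (81 - q_X)/2.
Substituting one into the other gives q_X = 109/3 and q_I = 67/3.
Total output Q = 176/3, so price P = 104 - 176/3 = 136/3.

45.33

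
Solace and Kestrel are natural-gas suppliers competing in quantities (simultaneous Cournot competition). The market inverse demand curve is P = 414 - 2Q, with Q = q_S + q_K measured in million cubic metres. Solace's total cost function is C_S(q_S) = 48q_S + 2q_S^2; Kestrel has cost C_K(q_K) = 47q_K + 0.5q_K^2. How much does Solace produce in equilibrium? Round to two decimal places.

30.44

Solace's profit: π_S = (414 - 2Q)q_S - (48q_S + 2q_S²). Setting ∂π_S/∂q_S = 0: 366 - 8q_S - 2(q_K) = 0.
Kestrel's first-order condition: 367 - 5q_K - 2(q_S) = 0.
So q_S = (366 - 2q_K)/8 and q_K = (367 - 2q_S)/5.
Solving the pair: q_S = 274/9, q_K = 551/9.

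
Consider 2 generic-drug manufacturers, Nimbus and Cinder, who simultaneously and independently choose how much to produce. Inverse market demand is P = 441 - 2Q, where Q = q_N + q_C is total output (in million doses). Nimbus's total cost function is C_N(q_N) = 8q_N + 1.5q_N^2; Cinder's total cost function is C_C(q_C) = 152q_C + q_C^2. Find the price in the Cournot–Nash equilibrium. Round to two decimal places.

273.79

Nimbus's profit: π_N = (441 - 2Q)q_N - (8q_N + (3/2)q_N²). Setting ∂π_N/∂q_N = 0: 433 - 7q_N - 2(q_C) = 0.
Cinder's profit: π_C = (441 - 2Q)q_C - (152q_C + q_C²). Setting ∂π_C/∂q_C = 0: 289 - 6q_C - 2(q_N) = 0.
Rearranging gives the reaction functions q_N = (433 - 2q_C)/7 and q_C = (289 - 2q_N)/6.
Solving the pair: q_N = 1010/19, q_C = 1157/38.
Total output Q = 83.6053, so price P = 441 - 2·83.6053 = 273.7895.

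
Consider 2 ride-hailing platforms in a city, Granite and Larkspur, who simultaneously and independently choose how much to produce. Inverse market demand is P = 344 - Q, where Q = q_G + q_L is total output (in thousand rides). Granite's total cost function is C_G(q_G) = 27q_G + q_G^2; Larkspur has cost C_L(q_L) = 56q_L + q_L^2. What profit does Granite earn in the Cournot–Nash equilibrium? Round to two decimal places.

Granite's profit: π_G = (344 - Q)q_G - (27q_G + q_G²). Setting ∂π_G/∂q_G = 0: 317 - 4q_G - (q_L) = 0.
Larkspur's first-order condition: 288 - 4q_L - (q_G) = 0.
So q_G = (317 - q_L)/4 and q_L = (288 - q_G)/4.
Substituting one into the other gives q_G = 196/3 and q_L = 167/3.
Price P = 344 - 121 = 223.
Granite's profit: 223·(196/3) - 27·(196/3) - (196/3)² = 8536.8889.

8536.89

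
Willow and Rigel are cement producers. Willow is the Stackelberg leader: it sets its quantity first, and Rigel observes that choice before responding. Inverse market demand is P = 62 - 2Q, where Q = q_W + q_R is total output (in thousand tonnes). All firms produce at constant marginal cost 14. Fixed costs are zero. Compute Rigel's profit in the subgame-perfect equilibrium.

The follower Rigel best-responds to any q_W: π_R = (62 - 2Q)q_R - 14q_R.
Setting the follower's marginal profit to zero, 48 - 2q_W - 4q_R = 0, i.e. q_R = (48 - 2q_W)/4.
Willow substitutes q_R(q_W) into its own profit: π_W = q_W(62 - 2q_W - (48 - 2q_W)/2) - 14q_W = (38 - q_W)q_W - 14q_W.
Maximising: ∂π_W/∂q_W = 24 - 2q_W = 0, giving q_W = 12.
Then q_R = (48 - 2·12)/4 = 6.
Price P = 62 - 2·18 = 26.
Rigel's profit: (26 - 14)·6 = 72.

72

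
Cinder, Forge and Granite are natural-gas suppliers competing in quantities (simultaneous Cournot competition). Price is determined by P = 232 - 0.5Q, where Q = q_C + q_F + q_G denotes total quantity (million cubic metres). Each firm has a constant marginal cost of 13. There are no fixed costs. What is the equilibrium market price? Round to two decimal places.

67.75

Each firm earns π_i = (232 - 0.5Q)q_i - 13q_i.
First-order condition (treating rivals' output as given): 219 - q_i - (1/2)·Σ_{j≠i} q_j = 0.
By symmetry each firm produces the same amount; substituting Σ_{j≠i} q_j = 2q_i yields q_i = 219/2.
Total output Q = 657/2, so price P = 232 - (1/2)·(657/2) = 271/4.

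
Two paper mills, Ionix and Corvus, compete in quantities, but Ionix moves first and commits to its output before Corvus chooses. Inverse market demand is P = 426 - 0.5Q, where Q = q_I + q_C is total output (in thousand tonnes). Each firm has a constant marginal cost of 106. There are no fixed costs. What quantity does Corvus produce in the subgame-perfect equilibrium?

The follower Corvus best-responds to any q_I: π_C = (426 - 0.5Q)q_C - 106q_C.
Setting the follower's marginal profit to zero, 320 - (1/2)q_I - q_C = 0, i.e. q_C = (320 - (1/2)q_I).
The leader anticipates this reaction. Substituting into P = 426 - 0.5Q gives P = 266 - (1/4)q_I, so π_I = (266 - (1/4)q_I)q_I - 106q_I.
Maximising: ∂π_I/∂q_I = 160 - (1/2)q_I = 0, giving q_I = 320.
Then q_C = (320 - (1/2)·320) = 160.

160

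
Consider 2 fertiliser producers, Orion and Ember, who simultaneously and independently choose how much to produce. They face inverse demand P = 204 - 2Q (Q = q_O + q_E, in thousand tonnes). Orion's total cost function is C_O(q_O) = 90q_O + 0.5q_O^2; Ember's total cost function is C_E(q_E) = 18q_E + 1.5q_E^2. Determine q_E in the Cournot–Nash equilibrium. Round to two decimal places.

Orion's profit: π_O = (204 - 2Q)q_O - (90q_O + (1/2)q_O²). Setting ∂π_O/∂q_O = 0: 114 - 5q_O - 2(q_E) = 0.
Ember's first-order condition: 186 - 7q_E - 2(q_O) = 0.
So q_O = (114 - 2q_E)/5 and q_E = (186 - 2q_O)/7.
Substituting one into the other gives q_O = 426/31 and q_E = 702/31.

22.65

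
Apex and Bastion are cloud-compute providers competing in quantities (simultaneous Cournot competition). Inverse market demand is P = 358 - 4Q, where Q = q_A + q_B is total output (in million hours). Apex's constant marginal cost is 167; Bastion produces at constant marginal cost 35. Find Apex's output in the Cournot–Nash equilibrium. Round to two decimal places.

Apex's profit: π_A = (358 - 4Q)q_A - (167q_A). Setting ∂π_A/∂q_A = 0: 191 - 8q_A - 4(q_B) = 0.
Bastion's profit: π_B = (358 - 4Q)q_B - (35q_B). Setting ∂π_B/∂q_B = 0: 323 - 8q_B - 4(q_A) = 0.
Rearranging gives the reaction functions q_A = (191 - 4q_B)/8 and q_B = (323 - 4q_A)/8.
Solving the pair: q_A = 59/12, q_B = 455/12.

4.92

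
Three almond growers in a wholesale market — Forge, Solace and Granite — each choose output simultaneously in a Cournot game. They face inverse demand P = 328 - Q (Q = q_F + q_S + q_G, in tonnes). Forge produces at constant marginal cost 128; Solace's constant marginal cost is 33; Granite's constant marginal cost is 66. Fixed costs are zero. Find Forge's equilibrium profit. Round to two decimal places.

Forge's profit: π_F = (328 - Q)q_F - (128q_F). Setting ∂π_F/∂q_F = 0: 200 - 2q_F - (q_S + q_G) = 0.
Solace's first-order condition: 295 - 2q_S - (q_F + q_G) = 0.
Granite's first-order condition: 262 - 2q_G - (q_F + q_S) = 0.
Summing all 3 equations gives 757 − 4Q = 0, hence Q = 757/4.
Back-substituting: q_F = (200 − 757/4) = 43/4, q_S = (295 − 757/4) = 423/4, q_G = (262 − 757/4) = 291/4.
Price P = 328 - 757/4 = 555/4.
Forge's profit: (555/4 - 128)·(43/4) = 1849/16.

115.56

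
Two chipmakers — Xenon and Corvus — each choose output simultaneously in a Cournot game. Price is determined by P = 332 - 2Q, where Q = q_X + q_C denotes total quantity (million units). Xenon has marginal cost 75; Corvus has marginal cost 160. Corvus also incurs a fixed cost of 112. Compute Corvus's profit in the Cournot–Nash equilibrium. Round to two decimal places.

308.50

Xenon's profit: π_X = (332 - 2Q)q_X - (75q_X). Setting ∂π_X/∂q_X = 0: 257 - 4q_X - 2(q_C) = 0.
Corvus's profit: π_C = (332 - 2Q)q_C - (160q_C). Setting ∂π_C/∂q_C = 0: 172 - 4q_C - 2(q_X) = 0.
Rearranging gives the reaction functions q_X = (257 - 2q_C)/4 and q_C = (172 - 2q_X)/4.
Solving the pair: q_X = 57, q_C = 29/2.
Price P = 332 - 2·(143/2) = 189.
Corvus's profit: (189 - 160)·(29/2) - 112 = 617/2.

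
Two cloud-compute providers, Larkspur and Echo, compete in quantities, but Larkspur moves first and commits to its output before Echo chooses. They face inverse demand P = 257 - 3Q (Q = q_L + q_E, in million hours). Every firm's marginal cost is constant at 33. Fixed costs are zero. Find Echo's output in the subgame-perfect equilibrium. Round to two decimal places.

18.67

Solve by backward induction. Given q_L, the follower Echo maximises π_E = (257 - 3q_L - 3q_E)q_E - 33q_E.
Setting the follower's marginal profit to zero, 224 - 3q_L - 6q_E = 0, i.e. q_E = (224 - 3q_L)/6.
The leader anticipates this reaction. Substituting into P = 257 - 3Q gives P = 145 - (3/2)q_L, so π_L = (145 - (3/2)q_L)q_L - 33q_L.
Maximising: ∂π_L/∂q_L = 112 - 3q_L = 0, giving q_L = 112/3.
Then q_E = (224 - 3·(112/3))/6 = 56/3.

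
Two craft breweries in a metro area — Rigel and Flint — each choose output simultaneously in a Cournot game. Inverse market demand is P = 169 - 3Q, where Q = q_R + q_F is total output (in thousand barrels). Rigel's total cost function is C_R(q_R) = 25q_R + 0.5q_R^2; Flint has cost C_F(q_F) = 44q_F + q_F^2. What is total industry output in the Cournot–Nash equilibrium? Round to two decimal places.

25.96

Rigel's profit: π_R = (169 - 3Q)q_R - (25q_R + (1/2)q_R²). Setting ∂π_R/∂q_R = 0: 144 - 7q_R - 3(q_F) = 0.
Flint's first-order condition: 125 - 8q_F - 3(q_R) = 0.
Rearranging gives the reaction functions q_R = (144 - 3q_F)/7 and q_F = (125 - 3q_R)/8.
Solving the pair: q_R = 777/47, q_F = 443/47.
Total output Q = 777/47 + 443/47 = 1220/47.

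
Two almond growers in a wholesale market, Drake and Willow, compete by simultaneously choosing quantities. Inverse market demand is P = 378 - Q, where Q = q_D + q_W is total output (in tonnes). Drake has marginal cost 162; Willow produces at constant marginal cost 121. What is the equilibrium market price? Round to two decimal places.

220.33

Drake's profit: π_D = (378 - Q)q_D - (162q_D). Setting ∂π_D/∂q_D = 0: 216 - 2q_D - (q_W) = 0.
Willow's profit: π_W = (378 - Q)q_W - (121q_W). Setting ∂π_W/∂q_W = 0: 257 - 2q_W - (q_D) = 0.
Rearranging gives the reaction functions q_D = (216 - q_W)/2 and q_W = (257 - q_D)/2.
Substituting one into the other gives q_D = 175/3 and q_W = 298/3.
Total output Q = 473/3, so price P = 378 - 473/3 = 661/3.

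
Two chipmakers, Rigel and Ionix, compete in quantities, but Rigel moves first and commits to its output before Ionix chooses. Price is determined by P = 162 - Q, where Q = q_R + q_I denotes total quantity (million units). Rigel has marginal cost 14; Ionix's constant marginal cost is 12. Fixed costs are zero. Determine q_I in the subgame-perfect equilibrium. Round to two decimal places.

The follower Ionix best-responds to any q_R: π_I = (162 - Q)q_I - 12q_I.
Setting the follower's marginal profit to zero, 150 - q_R - 2q_I = 0, i.e. q_I = (150 - q_R)/2.
The leader anticipates this reaction. Substituting into P = 162 - Q gives P = 87 - (1/2)q_R, so π_R = (87 - (1/2)q_R)q_R - 14q_R.
The leader's first-order condition 73 - q_R = 0 yields q_R = 73.
Then q_I = (150 - 73)/2 = 77/2.

38.50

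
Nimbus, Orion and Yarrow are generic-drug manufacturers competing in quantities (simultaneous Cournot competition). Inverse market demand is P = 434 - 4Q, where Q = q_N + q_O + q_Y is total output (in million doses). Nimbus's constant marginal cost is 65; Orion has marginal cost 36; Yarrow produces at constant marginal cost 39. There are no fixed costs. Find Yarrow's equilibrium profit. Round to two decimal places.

2730.06

Nimbus's profit: π_N = (434 - 4Q)q_N - (65q_N). Setting ∂π_N/∂q_N = 0: 369 - 8q_N - 4(q_O + q_Y) = 0.
Orion's profit: π_O = (434 - 4Q)q_O - (36q_O). Setting ∂π_O/∂q_O = 0: 398 - 8q_O - 4(q_N + q_Y) = 0.
Yarrow's first-order condition: 395 - 8q_Y - 4(q_N + q_O) = 0.
Adding the 3 conditions: 1162 − 8Q − 8Q = 0, i.e. Q = 581/8.
Back-substituting: q_N = (369 − 581/2)/4 = 157/8, q_O = (398 − 581/2)/4 = 215/8, q_Y = (395 − 581/2)/4 = 209/8.
Price P = 434 - 4·(581/8) = 287/2.
Yarrow's profit: (287/2 - 39)·(209/8) = 2730.0625.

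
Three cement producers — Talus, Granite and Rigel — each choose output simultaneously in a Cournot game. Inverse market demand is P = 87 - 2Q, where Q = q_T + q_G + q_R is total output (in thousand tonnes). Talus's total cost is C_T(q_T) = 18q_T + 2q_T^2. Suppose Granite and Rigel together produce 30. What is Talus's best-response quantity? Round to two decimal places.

With rivals' combined output fixed at 30, Talus's profit is π_T = (87 - 2·30 - 2q_T)q_T - (18q_T + 2q_T²) = (27 - 2q_T)q_T - (18q_T + 2q_T²).
∂π_T/∂q_T = 9 - 8q_T = 0, so q_T = 9/8.

1.13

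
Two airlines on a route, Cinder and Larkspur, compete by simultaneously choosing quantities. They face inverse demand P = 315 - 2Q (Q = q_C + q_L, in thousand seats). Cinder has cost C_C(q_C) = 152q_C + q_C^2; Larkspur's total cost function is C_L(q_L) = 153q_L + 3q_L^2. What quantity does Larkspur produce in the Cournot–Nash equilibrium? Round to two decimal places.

11.54

Cinder's profit: π_C = (315 - 2Q)q_C - (152q_C + q_C²). Setting ∂π_C/∂q_C = 0: 163 - 6q_C - 2(q_L) = 0.
Larkspur's first-order condition: 162 - 10q_L - 2(q_C) = 0.
Rearranging gives the reaction functions q_C = (163 - 2q_L)/6 and q_L = (162 - 2q_C)/10.
Substituting one into the other gives q_C = 653/28 and q_L = 323/28.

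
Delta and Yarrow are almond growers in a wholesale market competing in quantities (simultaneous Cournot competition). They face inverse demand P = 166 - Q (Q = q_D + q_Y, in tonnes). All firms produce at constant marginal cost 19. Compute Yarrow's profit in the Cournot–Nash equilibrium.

A representative firm's profit is π_i = q_i(166 - Q) - 19q_i.
First-order condition (treating rivals' output as given): 147 - 2q_i - q_j = 0.
With identical firms every q_j equals q_i, so q_j = q_i and 147 = 3q_i, giving q_i = 49.
Price P = 166 - 98 = 68.
Yarrow's profit: (68 - 19)·49 = 2401.

2401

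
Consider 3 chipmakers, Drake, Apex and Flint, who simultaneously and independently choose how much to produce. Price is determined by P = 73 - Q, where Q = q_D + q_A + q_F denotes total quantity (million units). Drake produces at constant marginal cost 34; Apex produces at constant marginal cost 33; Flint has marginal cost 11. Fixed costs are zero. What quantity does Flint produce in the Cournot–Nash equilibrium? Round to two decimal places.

26.75

Drake's profit: π_D = (73 - Q)q_D - (34q_D). Setting ∂π_D/∂q_D = 0: 39 - 2q_D - (q_A + q_F) = 0.
Apex's profit: π_A = (73 - Q)q_A - (33q_A). Setting ∂π_A/∂q_A = 0: 40 - 2q_A - (q_D + q_F) = 0.
Flint's profit: π_F = (73 - Q)q_F - (11q_F). Setting ∂π_F/∂q_F = 0: 62 - 2q_F - (q_D + q_A) = 0.
Summing all 3 equations gives 141 − 4Q = 0, hence Q = 141/4.
Back-substituting: q_D = (39 − 141/4) = 15/4, q_A = (40 − 141/4) = 19/4, q_F = (62 − 141/4) = 107/4.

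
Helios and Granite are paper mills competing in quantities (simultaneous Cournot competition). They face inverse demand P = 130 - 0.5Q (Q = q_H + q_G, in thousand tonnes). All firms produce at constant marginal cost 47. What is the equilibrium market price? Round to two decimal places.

74.67

A representative firm's profit is π_i = q_i(130 - 0.5Q) - 47q_i.
First-order condition (treating rivals' output as given): 83 - q_i - (1/2)q_j = 0.
By symmetry each firm produces the same amount; substituting q_j = q_i yields q_i = 83/(3/2) = 166/3.
Total output Q = 332/3, so price P = 130 - (1/2)·(332/3) = 224/3.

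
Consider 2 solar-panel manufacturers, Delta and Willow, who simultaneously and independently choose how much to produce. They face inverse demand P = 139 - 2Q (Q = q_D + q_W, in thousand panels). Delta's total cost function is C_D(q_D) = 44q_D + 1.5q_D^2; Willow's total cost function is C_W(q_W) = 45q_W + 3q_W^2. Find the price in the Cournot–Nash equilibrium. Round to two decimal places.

101.73

Delta's profit: π_D = (139 - 2Q)q_D - (44q_D + (3/2)q_D²). Setting ∂π_D/∂q_D = 0: 95 - 7q_D - 2(q_W) = 0.
Willow's first-order condition: 94 - 10q_W - 2(q_D) = 0.
Rearranging gives the reaction functions q_D = (95 - 2q_W)/7 and q_W = (94 - 2q_D)/10.
Substituting one into the other gives q_D = 127/11 and q_W = 78/11.
Total output Q = 205/11, so price P = 139 - 2·(205/11) = 1119/11.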